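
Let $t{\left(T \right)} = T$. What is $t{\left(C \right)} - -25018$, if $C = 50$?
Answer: $25068$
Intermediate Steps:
$t{\left(C \right)} - -25018 = 50 - -25018 = 50 + 25018 = 25068$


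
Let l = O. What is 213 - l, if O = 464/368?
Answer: 4870/23 ≈ 211.74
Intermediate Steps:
O = 29/23 (O = 464*(1/368) = 29/23 ≈ 1.2609)
l = 29/23 ≈ 1.2609
213 - l = 213 - 1*29/23 = 213 - 29/23 = 4870/23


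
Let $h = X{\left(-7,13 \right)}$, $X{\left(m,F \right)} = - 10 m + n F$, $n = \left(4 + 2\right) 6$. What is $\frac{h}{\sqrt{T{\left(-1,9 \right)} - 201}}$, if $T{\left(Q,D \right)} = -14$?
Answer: $- \frac{538 i \sqrt{215}}{215} \approx - 36.691 i$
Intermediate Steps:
$n = 36$ ($n = 6 \cdot 6 = 36$)
$X{\left(m,F \right)} = - 10 m + 36 F$
$h = 538$ ($h = \left(-10\right) \left(-7\right) + 36 \cdot 13 = 70 + 468 = 538$)
$\frac{h}{\sqrt{T{\left(-1,9 \right)} - 201}} = \frac{538}{\sqrt{-14 - 201}} = \frac{538}{\sqrt{-215}} = \frac{538}{i \sqrt{215}} = 538 \left(- \frac{i \sqrt{215}}{215}\right) = - \frac{538 i \sqrt{215}}{215}$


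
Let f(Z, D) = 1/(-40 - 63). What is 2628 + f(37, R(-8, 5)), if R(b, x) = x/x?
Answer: 270683/103 ≈ 2628.0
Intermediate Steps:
R(b, x) = 1
f(Z, D) = -1/103 (f(Z, D) = 1/(-103) = -1/103)
2628 + f(37, R(-8, 5)) = 2628 - 1/103 = 270683/103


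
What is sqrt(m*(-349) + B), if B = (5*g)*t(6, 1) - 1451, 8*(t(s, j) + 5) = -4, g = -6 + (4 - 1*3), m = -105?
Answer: sqrt(141326)/2 ≈ 187.97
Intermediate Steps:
g = -5 (g = -6 + (4 - 3) = -6 + 1 = -5)
t(s, j) = -11/2 (t(s, j) = -5 + (1/8)*(-4) = -5 - 1/2 = -11/2)
B = -2627/2 (B = (5*(-5))*(-11/2) - 1451 = -25*(-11/2) - 1451 = 275/2 - 1451 = -2627/2 ≈ -1313.5)
sqrt(m*(-349) + B) = sqrt(-105*(-349) - 2627/2) = sqrt(36645 - 2627/2) = sqrt(70663/2) = sqrt(141326)/2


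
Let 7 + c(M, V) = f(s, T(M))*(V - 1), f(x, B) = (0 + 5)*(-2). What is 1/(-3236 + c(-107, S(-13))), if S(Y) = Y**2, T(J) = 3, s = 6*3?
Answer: -1/4923 ≈ -0.00020313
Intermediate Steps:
s = 18
f(x, B) = -10 (f(x, B) = 5*(-2) = -10)
c(M, V) = 3 - 10*V (c(M, V) = -7 - 10*(V - 1) = -7 - 10*(-1 + V) = -7 + (10 - 10*V) = 3 - 10*V)
1/(-3236 + c(-107, S(-13))) = 1/(-3236 + (3 - 10*(-13)**2)) = 1/(-3236 + (3 - 10*169)) = 1/(-3236 + (3 - 1690)) = 1/(-3236 - 1687) = 1/(-4923) = -1/4923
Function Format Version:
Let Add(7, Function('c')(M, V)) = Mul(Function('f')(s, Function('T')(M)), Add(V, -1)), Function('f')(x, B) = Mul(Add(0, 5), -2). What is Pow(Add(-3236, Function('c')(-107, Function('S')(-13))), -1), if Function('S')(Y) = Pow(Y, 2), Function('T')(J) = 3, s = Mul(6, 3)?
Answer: Rational(-1, 4923) ≈ -0.00020313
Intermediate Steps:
s = 18
Function('f')(x, B) = -10 (Function('f')(x, B) = Mul(5, -2) = -10)
Function('c')(M, V) = Add(3, Mul(-10, V)) (Function('c')(M, V) = Add(-7, Mul(-10, Add(V, -1))) = Add(-7, Mul(-10, Add(-1, V))) = Add(-7, Add(10, Mul(-10, V))) = Add(3, Mul(-10, V)))
Pow(Add(-3236, Function('c')(-107, Function('S')(-13))), -1) = Pow(Add(-3236, Add(3, Mul(-10, Pow(-13, 2)))), -1) = Pow(Add(-3236, Add(3, Mul(-10, 169))), -1) = Pow(Add(-3236, Add(3, -1690)), -1) = Pow(Add(-3236, -1687), -1) = Pow(-4923, -1) = Rational(-1, 4923)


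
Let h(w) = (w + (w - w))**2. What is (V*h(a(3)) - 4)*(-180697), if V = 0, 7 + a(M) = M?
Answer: 722788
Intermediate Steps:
a(M) = -7 + M
h(w) = w**2 (h(w) = (w + 0)**2 = w**2)
(V*h(a(3)) - 4)*(-180697) = (0*(-7 + 3)**2 - 4)*(-180697) = (0*(-4)**2 - 4)*(-180697) = (0*16 - 4)*(-180697) = (0 - 4)*(-180697) = -4*(-180697) = 722788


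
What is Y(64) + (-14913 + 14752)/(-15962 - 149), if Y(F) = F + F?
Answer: 2062369/16111 ≈ 128.01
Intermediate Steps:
Y(F) = 2*F
Y(64) + (-14913 + 14752)/(-15962 - 149) = 2*64 + (-14913 + 14752)/(-15962 - 149) = 128 - 161/(-16111) = 128 - 161*(-1/16111) = 128 + 161/16111 = 2062369/16111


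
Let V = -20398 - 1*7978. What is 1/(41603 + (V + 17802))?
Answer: 1/31029 ≈ 3.2228e-5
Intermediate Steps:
V = -28376 (V = -20398 - 7978 = -28376)
1/(41603 + (V + 17802)) = 1/(41603 + (-28376 + 17802)) = 1/(41603 - 10574) = 1/31029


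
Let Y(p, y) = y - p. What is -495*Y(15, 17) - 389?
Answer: -1379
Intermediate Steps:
-495*Y(15, 17) - 389 = -495*(17 - 1*15) - 389 = -495*(17 - 15) - 389 = -495*2 - 389 = -990 - 389 = -1379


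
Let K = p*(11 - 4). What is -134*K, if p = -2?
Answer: 1876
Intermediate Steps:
K = -14 (K = -2*(11 - 4) = -2*7 = -14)
-134*K = -134*(-14) = 1876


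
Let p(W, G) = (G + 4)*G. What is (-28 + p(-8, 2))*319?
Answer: -5104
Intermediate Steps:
p(W, G) = G*(4 + G) (p(W, G) = (4 + G)*G = G*(4 + G))
(-28 + p(-8, 2))*319 = (-28 + 2*(4 + 2))*319 = (-28 + 2*6)*319 = (-28 + 12)*319 = -16*319 = -5104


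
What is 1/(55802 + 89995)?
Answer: 1/145797 ≈ 6.8588e-6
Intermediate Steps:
1/(55802 + 89995) = 1/145797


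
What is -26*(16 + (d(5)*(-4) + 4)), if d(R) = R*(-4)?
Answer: -2600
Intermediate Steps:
d(R) = -4*R
-26*(16 + (d(5)*(-4) + 4)) = -26*(16 + (-4*5*(-4) + 4)) = -26*(16 + (-20*(-4) + 4)) = -26*(16 + (80 + 4)) = -26*(16 + 84) = -26*100 = -2600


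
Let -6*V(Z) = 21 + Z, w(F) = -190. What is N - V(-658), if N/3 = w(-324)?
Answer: -4057/6 ≈ -676.17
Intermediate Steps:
N = -570 (N = 3*(-190) = -570)
V(Z) = -7/2 - Z/6 (V(Z) = -(21 + Z)/6 = -7/2 - Z/6)
N - V(-658) = -570 - (-7/2 - 1/6*(-658)) = -570 - (-7/2 + 329/3) = -570 - 1*637/6 = -570 - 637/6 = -4057/6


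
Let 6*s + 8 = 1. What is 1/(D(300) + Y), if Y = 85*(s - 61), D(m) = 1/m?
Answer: -300/1585249 ≈ -0.00018924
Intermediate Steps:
s = -7/6 (s = -4/3 + (⅙)*1 = -4/3 + ⅙ = -7/6 ≈ -1.1667)
Y = -31705/6 (Y = 85*(-7/6 - 61) = 85*(-373/6) = -31705/6 ≈ -5284.2)
1/(D(300) + Y) = 1/(1/300 - 31705/6) = 1/(-1585249/300) = -300/1585249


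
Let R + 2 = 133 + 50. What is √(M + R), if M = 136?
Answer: √317 ≈ 17.805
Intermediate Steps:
R = 181 (R = -2 + (133 + 50) = -2 + 183 = 181)
√(M + R) = √(136 + 181) = √317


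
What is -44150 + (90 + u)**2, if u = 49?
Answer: -24829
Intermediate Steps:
-44150 + (90 + u)**2 = -44150 + (90 + 49)**2 = -44150 + 139**2 = -44150 + 19321 = -24829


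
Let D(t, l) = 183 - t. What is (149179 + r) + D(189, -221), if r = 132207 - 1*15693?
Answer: 265687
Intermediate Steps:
r = 116514 (r = 132207 - 15693 = 116514)
(149179 + r) + D(189, -221) = (149179 + 116514) + (183 - 1*189) = 265693 + (183 - 189) = 265693 - 6 = 265687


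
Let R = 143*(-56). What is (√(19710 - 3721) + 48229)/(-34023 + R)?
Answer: -48229/42031 - √15989/42031 ≈ -1.1505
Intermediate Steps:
R = -8008
(√(19710 - 3721) + 48229)/(-34023 + R) = (√(19710 - 3721) + 48229)/(-34023 - 8008) = (√15989 + 48229)/(-42031) = (48229 + √15989)*(-1/42031) = -48229/42031 - √15989/42031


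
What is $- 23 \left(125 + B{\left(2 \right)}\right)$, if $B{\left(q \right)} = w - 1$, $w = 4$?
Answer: $-2944$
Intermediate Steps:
$B{\left(q \right)} = 3$ ($B{\left(q \right)} = 4 - 1 = 3$)
$- 23 \left(125 + B{\left(2 \right)}\right) = - 23 \left(125 + 3\right) = \left(-23\right) 128 = -2944$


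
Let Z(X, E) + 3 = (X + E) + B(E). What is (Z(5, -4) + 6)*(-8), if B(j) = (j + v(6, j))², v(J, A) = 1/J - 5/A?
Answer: -1537/18 ≈ -85.389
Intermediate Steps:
v(J, A) = 1/J - 5/A
B(j) = (⅙ + j - 5/j)² (B(j) = (j + (1/6 - 5/j))² = (j + (⅙ - 5/j))² = (⅙ + j - 5/j)²)
Z(X, E) = -3 + E + X + (-30 + E + 6*E²)²/(36*E²) (Z(X, E) = -3 + ((X + E) + (-30 + E + 6*E²)²/(36*E²)) = -3 + ((E + X) + (-30 + E + 6*E²)²/(36*E²)) = -3 + (E + X + (-30 + E + 6*E²)²/(36*E²)) = -3 + E + X + (-30 + E + 6*E²)²/(36*E²))
(Z(5, -4) + 6)*(-8) = ((-3 - 4 + 5 + (1/36)*(-30 - 4 + 6*(-4)²)²/(-4)²) + 6)*(-8) = ((-3 - 4 + 5 + (1/36)*(1/16)*(-30 - 4 + 6*16)²) + 6)*(-8) = ((-3 - 4 + 5 + (1/36)*(1/16)*(-30 - 4 + 96)²) + 6)*(-8) = ((-3 - 4 + 5 + (1/36)*(1/16)*62²) + 6)*(-8) = ((-3 - 4 + 5 + (1/36)*(1/16)*3844) + 6)*(-8) = ((-3 - 4 + 5 + 961/144) + 6)*(-8) = (673/144 + 6)*(-8) = (1537/144)*(-8) = -1537/18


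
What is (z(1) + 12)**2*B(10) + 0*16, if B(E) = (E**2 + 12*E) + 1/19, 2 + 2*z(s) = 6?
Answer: 819476/19 ≈ 43130.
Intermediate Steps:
z(s) = 2 (z(s) = -1 + (1/2)*6 = -1 + 3 = 2)
B(E) = 1/19 + E**2 + 12*E (B(E) = (E**2 + 12*E) + 1/19 = 1/19 + E**2 + 12*E)
(z(1) + 12)**2*B(10) + 0*16 = (2 + 12)**2*(1/19 + 10**2 + 12*10) + 0*16 = 14**2*(1/19 + 100 + 120) + 0 = 196*(4181/19) + 0 = 819476/19 + 0 = 819476/19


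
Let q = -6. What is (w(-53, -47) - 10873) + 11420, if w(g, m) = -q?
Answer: 553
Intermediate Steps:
w(g, m) = 6 (w(g, m) = -1*(-6) = 6)
(w(-53, -47) - 10873) + 11420 = (6 - 10873) + 11420 = -10867 + 11420 = 553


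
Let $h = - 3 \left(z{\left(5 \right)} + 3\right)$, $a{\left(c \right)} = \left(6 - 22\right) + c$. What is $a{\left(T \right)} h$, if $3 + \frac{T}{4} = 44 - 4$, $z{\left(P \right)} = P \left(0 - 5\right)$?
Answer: $8712$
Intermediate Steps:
$z{\left(P \right)} = - 5 P$ ($z{\left(P \right)} = P \left(-5\right) = - 5 P$)
$T = 148$ ($T = -12 + 4 \left(44 - 4\right) = -12 + 4 \cdot 40 = -12 + 160 = 148$)
$a{\left(c \right)} = -16 + c$
$h = 66$ ($h = - 3 \left(\left(-5\right) 5 + 3\right) = - 3 \left(-25 + 3\right) = \left(-3\right) \left(-22\right) = 66$)
$a{\left(T \right)} h = \left(-16 + 148\right) 66 = 132 \cdot 66 = 8712$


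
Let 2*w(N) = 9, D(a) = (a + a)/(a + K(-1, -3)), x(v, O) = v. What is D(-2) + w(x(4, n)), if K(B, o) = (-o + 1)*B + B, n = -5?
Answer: 71/14 ≈ 5.0714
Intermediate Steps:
K(B, o) = B + B*(1 - o) (K(B, o) = (1 - o)*B + B = B*(1 - o) + B = B + B*(1 - o))
D(a) = 2*a/(-5 + a) (D(a) = (a + a)/(a - (2 - 1*(-3))) = (2*a)/(a - (2 + 3)) = (2*a)/(a - 1*5) = (2*a)/(a - 5) = (2*a)/(-5 + a) = 2*a/(-5 + a))
w(N) = 9/2 (w(N) = (1/2)*9 = 9/2)
D(-2) + w(x(4, n)) = 2*(-2)/(-5 - 2) + 9/2 = 2*(-2)/(-7) + 9/2 = 2*(-2)*(-1/7) + 9/2 = 4/7 + 9/2 = 71/14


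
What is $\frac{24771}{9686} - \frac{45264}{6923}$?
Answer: $- \frac{11605977}{2915486} \approx -3.9808$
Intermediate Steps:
$\frac{24771}{9686} - \frac{45264}{6923} = 24771 \cdot \frac{1}{9686} - \frac{1968}{301} = \frac{24771}{9686} - \frac{1968}{301} = - \frac{11605977}{2915486}$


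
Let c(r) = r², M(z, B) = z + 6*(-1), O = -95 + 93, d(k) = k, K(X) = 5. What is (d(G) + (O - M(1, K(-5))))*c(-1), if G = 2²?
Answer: 7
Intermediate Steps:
G = 4
O = -2
M(z, B) = -6 + z (M(z, B) = z - 6 = -6 + z)
(d(G) + (O - M(1, K(-5))))*c(-1) = (4 + (-2 - (-6 + 1)))*(-1)² = (4 + (-2 - 1*(-5)))*1 = (4 + (-2 + 5))*1 = (4 + 3)*1 = 7*1 = 7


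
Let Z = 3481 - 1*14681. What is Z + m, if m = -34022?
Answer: -45222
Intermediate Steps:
Z = -11200 (Z = 3481 - 14681 = -11200)
Z + m = -11200 - 34022 = -45222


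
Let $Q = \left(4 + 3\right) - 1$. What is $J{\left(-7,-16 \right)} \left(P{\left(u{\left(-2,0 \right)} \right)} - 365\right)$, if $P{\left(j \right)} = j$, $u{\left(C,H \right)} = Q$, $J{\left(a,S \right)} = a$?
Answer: $2513$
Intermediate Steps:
$Q = 6$ ($Q = 7 - 1 = 6$)
$u{\left(C,H \right)} = 6$
$J{\left(-7,-16 \right)} \left(P{\left(u{\left(-2,0 \right)} \right)} - 365\right) = - 7 \left(6 - 365\right) = \left(-7\right) \left(-359\right) = 2513$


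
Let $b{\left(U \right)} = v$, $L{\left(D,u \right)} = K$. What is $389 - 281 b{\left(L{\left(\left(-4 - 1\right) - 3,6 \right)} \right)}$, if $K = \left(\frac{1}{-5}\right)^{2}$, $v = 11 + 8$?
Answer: $-4950$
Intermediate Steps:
$v = 19$
$K = \frac{1}{25}$ ($K = \left(- \frac{1}{5}\right)^{2} = \frac{1}{25} \approx 0.04$)
$L{\left(D,u \right)} = \frac{1}{25}$
$b{\left(U \right)} = 19$
$389 - 281 b{\left(L{\left(\left(-4 - 1\right) - 3,6 \right)} \right)} = 389 - 5339 = -4950$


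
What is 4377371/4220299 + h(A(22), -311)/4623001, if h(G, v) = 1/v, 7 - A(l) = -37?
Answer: 6293579644505082/6067748860659989 ≈ 1.0372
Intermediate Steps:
A(l) = 44 (A(l) = 7 - 1*(-37) = 7 + 37 = 44)
4377371/4220299 + h(A(22), -311)/4623001 = 4377371/4220299 + 1/(-311*4623001) = 4377371*(1/4220299) - 1/311*1/4623001 = 4377371/4220299 - 1/1437753311 = 6293579644505082/6067748860659989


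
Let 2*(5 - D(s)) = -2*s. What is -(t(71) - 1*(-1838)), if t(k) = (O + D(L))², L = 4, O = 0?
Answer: -1919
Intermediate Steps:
D(s) = 5 + s (D(s) = 5 - (-1)*s = 5 + s)
t(k) = 81 (t(k) = (0 + (5 + 4))² = (0 + 9)² = 9² = 81)
-(t(71) - 1*(-1838)) = -(81 - 1*(-1838)) = -(81 + 1838) = -1*1919 = -1919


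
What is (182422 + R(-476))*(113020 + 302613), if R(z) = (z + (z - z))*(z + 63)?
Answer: 157529063330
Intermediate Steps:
R(z) = z*(63 + z) (R(z) = (z + 0)*(63 + z) = z*(63 + z))
(182422 + R(-476))*(113020 + 302613) = (182422 - 476*(63 - 476))*(113020 + 302613) = (182422 - 476*(-413))*415633 = (182422 + 196588)*415633 = 379010*415633 = 157529063330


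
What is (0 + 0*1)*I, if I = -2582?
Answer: 0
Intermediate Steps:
(0 + 0*1)*I = (0 + 0*1)*(-2582) = (0 + 0)*(-2582) = 0*(-2582) = 0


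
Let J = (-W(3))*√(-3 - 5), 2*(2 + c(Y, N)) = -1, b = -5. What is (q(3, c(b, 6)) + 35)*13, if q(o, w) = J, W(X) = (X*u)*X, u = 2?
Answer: 455 - 468*I*√2 ≈ 455.0 - 661.85*I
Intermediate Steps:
c(Y, N) = -5/2 (c(Y, N) = -2 + (½)*(-1) = -2 - ½ = -5/2)
W(X) = 2*X² (W(X) = (X*2)*X = (2*X)*X = 2*X²)
J = -36*I*√2 (J = (-2*3²)*√(-3 - 5) = (-2*9)*√(-8) = (-1*18)*(2*I*√2) = -36*I*√2 ≈ -50.912*I)
q(o, w) = -36*I*√2
(q(3, c(b, 6)) + 35)*13 = (-36*I*√2 + 35)*13 = (35 - 36*I*√2)*13 = 455 - 468*I*√2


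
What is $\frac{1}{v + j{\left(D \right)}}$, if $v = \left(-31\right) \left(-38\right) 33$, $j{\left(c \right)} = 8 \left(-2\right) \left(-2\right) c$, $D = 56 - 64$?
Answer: $\frac{1}{38618} \approx 2.5895 \cdot 10^{-5}$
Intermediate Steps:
$D = -8$ ($D = 56 - 64 = -8$)
$j{\left(c \right)} = 32 c$ ($j{\left(c \right)} = 8 \cdot 4 c = 32 c$)
$v = 38874$ ($v = 1178 \cdot 33 = 38874$)
$\frac{1}{v + j{\left(D \right)}} = \frac{1}{38874 + 32 \left(-8\right)} = \frac{1}{38874 - 256} = \frac{1}{38618}$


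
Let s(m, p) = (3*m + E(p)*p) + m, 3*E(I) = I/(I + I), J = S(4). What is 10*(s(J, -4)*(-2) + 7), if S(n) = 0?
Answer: 250/3 ≈ 83.333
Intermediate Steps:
J = 0
E(I) = 1/6 (E(I) = (I/(I + I))/3 = (I/((2*I)))/3 = ((1/(2*I))*I)/3 = (1/3)*(1/2) = 1/6)
s(m, p) = 4*m + p/6 (s(m, p) = (3*m + p/6) + m = 4*m + p/6)
10*(s(J, -4)*(-2) + 7) = 10*((4*0 + (1/6)*(-4))*(-2) + 7) = 10*((0 - 2/3)*(-2) + 7) = 10*(-2/3*(-2) + 7) = 10*(4/3 + 7) = 10*(25/3) = 250/3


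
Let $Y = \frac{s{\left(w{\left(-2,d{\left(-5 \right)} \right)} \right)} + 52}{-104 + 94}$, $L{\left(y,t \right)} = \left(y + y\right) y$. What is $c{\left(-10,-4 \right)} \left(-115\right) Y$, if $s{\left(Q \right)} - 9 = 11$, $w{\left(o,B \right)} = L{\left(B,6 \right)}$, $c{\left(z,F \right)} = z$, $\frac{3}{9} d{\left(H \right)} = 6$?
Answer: $-8280$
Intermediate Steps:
$d{\left(H \right)} = 18$ ($d{\left(H \right)} = 3 \cdot 6 = 18$)
$L{\left(y,t \right)} = 2 y^{2}$ ($L{\left(y,t \right)} = 2 y y = 2 y^{2}$)
$w{\left(o,B \right)} = 2 B^{2}$
$s{\left(Q \right)} = 20$ ($s{\left(Q \right)} = 9 + 11 = 20$)
$Y = - \frac{36}{5}$ ($Y = \frac{20 + 52}{-104 + 94} = \frac{72}{-10} = 72 \left(- \frac{1}{10}\right) = - \frac{36}{5} \approx -7.2$)
$c{\left(-10,-4 \right)} \left(-115\right) Y = \left(-10\right) \left(-115\right) \left(- \frac{36}{5}\right) = 1150 \left(- \frac{36}{5}\right) = -8280$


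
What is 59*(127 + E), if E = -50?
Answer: 4543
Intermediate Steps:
59*(127 + E) = 59*(127 - 50) = 59*77 = 4543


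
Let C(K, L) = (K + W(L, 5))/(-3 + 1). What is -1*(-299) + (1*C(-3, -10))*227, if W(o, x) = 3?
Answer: 299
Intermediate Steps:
C(K, L) = -3/2 - K/2 (C(K, L) = (K + 3)/(-3 + 1) = (3 + K)/(-2) = (3 + K)*(-1/2) = -3/2 - K/2)
-1*(-299) + (1*C(-3, -10))*227 = -1*(-299) + (1*(-3/2 - 1/2*(-3)))*227 = 299 + (1*(-3/2 + 3/2))*227 = 299 + (1*0)*227 = 299 + 0*227 = 299 + 0 = 299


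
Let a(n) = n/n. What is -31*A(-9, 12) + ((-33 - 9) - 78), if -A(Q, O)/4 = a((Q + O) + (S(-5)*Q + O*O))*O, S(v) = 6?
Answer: 1368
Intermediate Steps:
a(n) = 1
A(Q, O) = -4*O
-31*A(-9, 12) + ((-33 - 9) - 78) = -(-124)*12 + ((-33 - 9) - 78) = -31*(-48) + (-42 - 78) = 1488 - 120 = 1368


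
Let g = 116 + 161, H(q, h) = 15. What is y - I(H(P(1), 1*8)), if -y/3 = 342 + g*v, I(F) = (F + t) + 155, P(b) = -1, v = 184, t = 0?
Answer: -154100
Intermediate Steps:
g = 277
I(F) = 155 + F (I(F) = (F + 0) + 155 = F + 155 = 155 + F)
y = -153930 (y = -3*(342 + 277*184) = -3*(342 + 50968) = -3*51310 = -153930)
y - I(H(P(1), 1*8)) = -153930 - (155 + 15) = -153930 - 1*170 = -153930 - 170 = -154100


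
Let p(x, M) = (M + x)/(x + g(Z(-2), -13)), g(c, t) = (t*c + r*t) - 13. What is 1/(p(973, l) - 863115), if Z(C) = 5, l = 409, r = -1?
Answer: -454/391853519 ≈ -1.1586e-6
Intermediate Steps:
g(c, t) = -13 - t + c*t (g(c, t) = (t*c - t) - 13 = (c*t - t) - 13 = (-t + c*t) - 13 = -13 - t + c*t)
p(x, M) = (M + x)/(-65 + x) (p(x, M) = (M + x)/(x + (-13 - 1*(-13) + 5*(-13))) = (M + x)/(x + (-13 + 13 - 65)) = (M + x)/(x - 65) = (M + x)/(-65 + x))
1/(p(973, l) - 863115) = 1/((409 + 973)/(-65 + 973) - 863115) = 1/(1382/908 - 863115) = 1/((1/908)*1382 - 863115) = 1/(691/454 - 863115) = 1/(-391853519/454) = -454/391853519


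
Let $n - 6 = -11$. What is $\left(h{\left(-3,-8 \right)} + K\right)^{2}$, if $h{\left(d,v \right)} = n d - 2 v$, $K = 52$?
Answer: $6889$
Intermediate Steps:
$n = -5$ ($n = 6 - 11 = -5$)
$h{\left(d,v \right)} = - 5 d - 2 v$
$\left(h{\left(-3,-8 \right)} + K\right)^{2} = \left(\left(\left(-5\right) \left(-3\right) - -16\right) + 52\right)^{2} = \left(\left(15 + 16\right) + 52\right)^{2} = \left(31 + 52\right)^{2} = 83^{2} = 6889$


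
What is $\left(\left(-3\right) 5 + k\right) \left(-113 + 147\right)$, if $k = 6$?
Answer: $-306$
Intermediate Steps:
$\left(\left(-3\right) 5 + k\right) \left(-113 + 147\right) = \left(\left(-3\right) 5 + 6\right) \left(-113 + 147\right) = \left(-15 + 6\right) 34 = \left(-9\right) 34 = -306$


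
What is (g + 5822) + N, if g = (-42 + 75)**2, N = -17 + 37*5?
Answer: 7079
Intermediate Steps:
N = 168 (N = -17 + 185 = 168)
g = 1089 (g = 33**2 = 1089)
(g + 5822) + N = (1089 + 5822) + 168 = 6911 + 168 = 7079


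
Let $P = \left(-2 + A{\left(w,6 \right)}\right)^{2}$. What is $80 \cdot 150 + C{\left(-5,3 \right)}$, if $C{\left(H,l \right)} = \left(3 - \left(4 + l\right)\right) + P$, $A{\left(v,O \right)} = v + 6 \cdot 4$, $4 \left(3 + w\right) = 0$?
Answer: $12357$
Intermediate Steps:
$w = -3$ ($w = -3 + \frac{1}{4} \cdot 0 = -3 + 0 = -3$)
$A{\left(v,O \right)} = 24 + v$ ($A{\left(v,O \right)} = v + 24 = 24 + v$)
$P = 361$ ($P = \left(-2 + \left(24 - 3\right)\right)^{2} = \left(-2 + 21\right)^{2} = 19^{2} = 361$)
$C{\left(H,l \right)} = 360 - l$ ($C{\left(H,l \right)} = \left(3 - \left(4 + l\right)\right) + 361 = \left(-1 - l\right) + 361 = 360 - l$)
$80 \cdot 150 + C{\left(-5,3 \right)} = 80 \cdot 150 + \left(360 - 3\right) = 12000 + \left(360 - 3\right) = 12000 + 357 = 12357$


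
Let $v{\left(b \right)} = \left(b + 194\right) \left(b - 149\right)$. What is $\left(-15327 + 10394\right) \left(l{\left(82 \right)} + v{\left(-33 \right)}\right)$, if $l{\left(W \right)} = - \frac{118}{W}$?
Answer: $\frac{5926708453}{41} \approx 1.4455 \cdot 10^{8}$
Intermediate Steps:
$v{\left(b \right)} = \left(-149 + b\right) \left(194 + b\right)$ ($v{\left(b \right)} = \left(194 + b\right) \left(-149 + b\right) = \left(-149 + b\right) \left(194 + b\right)$)
$\left(-15327 + 10394\right) \left(l{\left(82 \right)} + v{\left(-33 \right)}\right) = \left(-15327 + 10394\right) \left(- \frac{118}{82} + \left(-28906 + \left(-33\right)^{2} + 45 \left(-33\right)\right)\right) = - 4933 \left(\left(-118\right) \frac{1}{82} - 29302\right) = - 4933 \left(- \frac{59}{41} - 29302\right) = \left(-4933\right) \left(- \frac{1201441}{41}\right) = \frac{5926708453}{41}$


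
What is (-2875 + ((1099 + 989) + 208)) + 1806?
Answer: 1227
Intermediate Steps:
(-2875 + ((1099 + 989) + 208)) + 1806 = (-2875 + (2088 + 208)) + 1806 = (-2875 + 2296) + 1806 = -579 + 1806 = 1227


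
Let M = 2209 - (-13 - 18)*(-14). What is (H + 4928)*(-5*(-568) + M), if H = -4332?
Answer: 2750540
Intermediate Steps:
M = 1775 (M = 2209 - (-31)*(-14) = 2209 - 1*434 = 2209 - 434 = 1775)
(H + 4928)*(-5*(-568) + M) = (-4332 + 4928)*(-5*(-568) + 1775) = 596*(2840 + 1775) = 596*4615 = 2750540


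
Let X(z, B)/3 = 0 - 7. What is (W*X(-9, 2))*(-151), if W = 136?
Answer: 431256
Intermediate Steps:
X(z, B) = -21 (X(z, B) = 3*(0 - 7) = 3*(-7) = -21)
(W*X(-9, 2))*(-151) = (136*(-21))*(-151) = -2856*(-151) = 431256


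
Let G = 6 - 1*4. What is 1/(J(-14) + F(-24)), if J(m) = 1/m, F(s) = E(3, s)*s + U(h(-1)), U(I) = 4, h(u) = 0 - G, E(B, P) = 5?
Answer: -14/1625 ≈ -0.0086154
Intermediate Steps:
G = 2 (G = 6 - 4 = 2)
h(u) = -2 (h(u) = 0 - 1*2 = 0 - 2 = -2)
F(s) = 4 + 5*s (F(s) = 5*s + 4 = 4 + 5*s)
1/(J(-14) + F(-24)) = 1/(1/(-14) + (4 + 5*(-24))) = 1/(-1/14 + (4 - 120)) = 1/(-1/14 - 116) = 1/(-1625/14) = -14/1625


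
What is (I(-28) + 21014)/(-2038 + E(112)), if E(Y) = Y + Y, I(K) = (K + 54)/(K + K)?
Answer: -588379/50792 ≈ -11.584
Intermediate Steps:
I(K) = (54 + K)/(2*K) (I(K) = (54 + K)/((2*K)) = (54 + K)*(1/(2*K)) = (54 + K)/(2*K))
E(Y) = 2*Y
(I(-28) + 21014)/(-2038 + E(112)) = ((½)*(54 - 28)/(-28) + 21014)/(-2038 + 2*112) = ((½)*(-1/28)*26 + 21014)/(-2038 + 224) = (-13/28 + 21014)/(-1814) = (588379/28)*(-1/1814) = -588379/50792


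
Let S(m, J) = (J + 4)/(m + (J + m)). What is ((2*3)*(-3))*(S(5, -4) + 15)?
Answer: -270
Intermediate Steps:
S(m, J) = (4 + J)/(J + 2*m)
((2*3)*(-3))*(S(5, -4) + 15) = ((2*3)*(-3))*((4 - 4)/(-4 + 2*5) + 15) = (6*(-3))*(0/(-4 + 10) + 15) = -18*(0/6 + 15) = -18*((⅙)*0 + 15) = -18*(0 + 15) = -18*15 = -270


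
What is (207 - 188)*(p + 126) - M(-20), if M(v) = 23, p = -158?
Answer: -631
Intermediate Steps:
(207 - 188)*(p + 126) - M(-20) = (207 - 188)*(-158 + 126) - 1*23 = 19*(-32) - 23 = -608 - 23 = -631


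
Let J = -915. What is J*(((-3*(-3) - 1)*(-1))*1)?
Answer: 7320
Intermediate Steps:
J*(((-3*(-3) - 1)*(-1))*1) = -915*(-3*(-3) - 1)*(-1) = -915*(9 - 1)*(-1) = -915*8*(-1) = -(-7320) = -915*(-8) = 7320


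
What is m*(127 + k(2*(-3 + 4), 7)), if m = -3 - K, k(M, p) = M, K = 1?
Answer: -516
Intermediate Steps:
m = -4 (m = -3 - 1*1 = -3 - 1 = -4)
m*(127 + k(2*(-3 + 4), 7)) = -4*(127 + 2*(-3 + 4)) = -4*(127 + 2*1) = -4*(127 + 2) = -4*129 = -516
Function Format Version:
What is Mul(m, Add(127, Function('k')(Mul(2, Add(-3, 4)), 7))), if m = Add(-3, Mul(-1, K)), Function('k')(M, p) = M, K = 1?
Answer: -516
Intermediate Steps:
m = -4 (m = Add(-3, Mul(-1, 1)) = Add(-3, -1) = -4)
Mul(m, Add(127, Function('k')(Mul(2, Add(-3, 4)), 7))) = Mul(-4, Add(127, Mul(2, Add(-3, 4)))) = Mul(-4, Add(127, Mul(2, 1))) = Mul(-4, Add(127, 2)) = Mul(-4, 129) = -516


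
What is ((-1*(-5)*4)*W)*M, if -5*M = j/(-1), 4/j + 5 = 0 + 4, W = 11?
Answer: -176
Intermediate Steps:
j = -4 (j = 4/(-5 + (0 + 4)) = 4/(-5 + 4) = 4/(-1) = 4*(-1) = -4)
M = -4/5 (M = -(-4)/(5*(-1)) = -(-4)*(-1)/5 = -1/5*4 = -4/5 ≈ -0.80000)
((-1*(-5)*4)*W)*M = ((-1*(-5)*4)*11)*(-4/5) = ((5*4)*11)*(-4/5) = (20*11)*(-4/5) = 220*(-4/5) = -176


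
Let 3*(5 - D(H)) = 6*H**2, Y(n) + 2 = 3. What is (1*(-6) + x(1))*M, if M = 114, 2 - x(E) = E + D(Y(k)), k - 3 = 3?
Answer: -912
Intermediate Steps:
k = 6 (k = 3 + 3 = 6)
Y(n) = 1 (Y(n) = -2 + 3 = 1)
D(H) = 5 - 2*H**2
x(E) = -1 - E (x(E) = 2 - (E + (5 - 2*1**2)) = 2 - (E + (5 - 2*1)) = 2 - (E + (5 - 2)) = 2 - (E + 3) = 2 - (3 + E) = 2 + (-3 - E) = -1 - E)
(1*(-6) + x(1))*M = (1*(-6) + (-1 - 1*1))*114 = (-6 + (-1 - 1))*114 = (-6 - 2)*114 = -8*114 = -912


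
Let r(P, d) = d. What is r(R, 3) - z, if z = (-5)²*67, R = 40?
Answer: -1672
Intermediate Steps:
z = 1675 (z = 25*67 = 1675)
r(R, 3) - z = 3 - 1*1675 = 3 - 1675 = -1672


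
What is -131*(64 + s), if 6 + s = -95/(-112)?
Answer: -863421/112 ≈ -7709.1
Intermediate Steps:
s = -577/112 (s = -6 - 95/(-112) = -6 - 95*(-1/112) = -6 + 95/112 = -577/112 ≈ -5.1518)
-131*(64 + s) = -131*(64 - 577/112) = -131*6591/112 = -863421/112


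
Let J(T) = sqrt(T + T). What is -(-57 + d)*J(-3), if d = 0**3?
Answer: 57*I*sqrt(6) ≈ 139.62*I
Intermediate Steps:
d = 0
J(T) = sqrt(2)*sqrt(T) (J(T) = sqrt(2*T) = sqrt(2)*sqrt(T))
-(-57 + d)*J(-3) = -(-57 + 0)*sqrt(2)*sqrt(-3) = -(-57)*sqrt(2)*(I*sqrt(3)) = -(-57)*I*sqrt(6) = 57*I*sqrt(6)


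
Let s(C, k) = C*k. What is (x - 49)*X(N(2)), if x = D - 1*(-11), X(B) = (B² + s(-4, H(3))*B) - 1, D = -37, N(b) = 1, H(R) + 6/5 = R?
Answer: 540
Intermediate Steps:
H(R) = -6/5 + R
X(B) = -1 + B² - 36*B/5 (X(B) = (B² + (-4*(-6/5 + 3))*B) - 1 = (B² + (-4*9/5)*B) - 1 = (B² - 36*B/5) - 1 = -1 + B² - 36*B/5)
x = -26 (x = -37 - 1*(-11) = -37 + 11 = -26)
(x - 49)*X(N(2)) = (-26 - 49)*(-1 + 1² - 36/5*1) = -75*(-1 + 1 - 36/5) = -75*(-36/5) = 540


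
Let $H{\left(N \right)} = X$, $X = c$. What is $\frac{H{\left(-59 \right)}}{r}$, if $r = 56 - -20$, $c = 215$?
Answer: $\frac{215}{76} \approx 2.8289$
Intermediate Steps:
$X = 215$
$r = 76$ ($r = 56 + 20 = 76$)
$H{\left(N \right)} = 215$
$\frac{H{\left(-59 \right)}}{r} = \frac{215}{76}$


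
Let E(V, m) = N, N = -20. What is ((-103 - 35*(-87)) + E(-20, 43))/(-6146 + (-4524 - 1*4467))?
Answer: -2922/15137 ≈ -0.19304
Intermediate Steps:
E(V, m) = -20
((-103 - 35*(-87)) + E(-20, 43))/(-6146 + (-4524 - 1*4467)) = ((-103 - 35*(-87)) - 20)/(-6146 + (-4524 - 1*4467)) = ((-103 + 3045) - 20)/(-6146 + (-4524 - 4467)) = (2942 - 20)/(-6146 - 8991) = 2922/(-15137) = 2922*(-1/15137) = -2922/15137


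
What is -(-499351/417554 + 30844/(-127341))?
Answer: 76466891267/53171743914 ≈ 1.4381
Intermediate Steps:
-(-499351/417554 + 30844/(-127341)) = -(-499351*1/417554 + 30844*(-1/127341)) = -(-499351/417554 - 30844/127341) = -1*(-76466891267/53171743914) = 76466891267/53171743914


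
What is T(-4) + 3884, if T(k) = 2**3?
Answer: 3892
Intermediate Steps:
T(k) = 8
T(-4) + 3884 = 8 + 3884 = 3892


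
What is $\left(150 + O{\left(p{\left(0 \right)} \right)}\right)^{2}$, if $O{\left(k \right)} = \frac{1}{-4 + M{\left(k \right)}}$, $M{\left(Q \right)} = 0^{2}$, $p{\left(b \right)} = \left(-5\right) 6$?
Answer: $\frac{358801}{16} \approx 22425.0$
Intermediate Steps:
$p{\left(b \right)} = -30$
$M{\left(Q \right)} = 0$
$O{\left(k \right)} = - \frac{1}{4}$ ($O{\left(k \right)} = \frac{1}{-4 + 0} = \frac{1}{-4} = - \frac{1}{4}$)
$\left(150 + O{\left(p{\left(0 \right)} \right)}\right)^{2} = \left(150 - \frac{1}{4}\right)^{2} = \left(\frac{599}{4}\right)^{2} = \frac{358801}{16}$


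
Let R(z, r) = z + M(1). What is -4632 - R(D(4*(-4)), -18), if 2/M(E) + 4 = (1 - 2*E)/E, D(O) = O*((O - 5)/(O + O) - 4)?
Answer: -46851/10 ≈ -4685.1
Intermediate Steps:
D(O) = O*(-4 + (-5 + O)/(2*O)) (D(O) = O*((-5 + O)/((2*O)) - 4) = O*((-5 + O)*(1/(2*O)) - 4) = O*((-5 + O)/(2*O) - 4) = O*(-4 + (-5 + O)/(2*O)))
M(E) = 2/(-4 + (1 - 2*E)/E)
R(z, r) = -⅖ + z (R(z, r) = z - 2*1/(-1 + 6*1) = z - 2*1/(-1 + 6) = z - 2*1/5 = z - 2*1*⅕ = z - ⅖ = -⅖ + z)
-4632 - R(D(4*(-4)), -18) = -4632 - (-⅖ + (-5/2 - 14*(-4))) = -4632 - (-⅖ + (-5/2 - 7/2*(-16))) = -4632 - (-⅖ + (-5/2 + 56)) = -4632 - (-⅖ + 107/2) = -4632 - 1*531/10 = -4632 - 531/10 = -46851/10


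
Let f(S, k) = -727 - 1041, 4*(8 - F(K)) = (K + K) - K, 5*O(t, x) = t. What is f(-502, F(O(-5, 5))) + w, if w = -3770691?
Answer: -3772459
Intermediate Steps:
O(t, x) = t/5
F(K) = 8 - K/4 (F(K) = 8 - ((K + K) - K)/4 = 8 - (2*K - K)/4 = 8 - K/4)
f(S, k) = -1768
f(-502, F(O(-5, 5))) + w = -1768 - 3770691 = -3772459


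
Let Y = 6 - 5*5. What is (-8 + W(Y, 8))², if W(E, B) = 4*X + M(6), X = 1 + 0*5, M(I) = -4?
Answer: 64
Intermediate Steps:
X = 1 (X = 1 + 0 = 1)
Y = -19 (Y = 6 - 25 = -19)
W(E, B) = 0 (W(E, B) = 4*1 - 4 = 4 - 4 = 0)
(-8 + W(Y, 8))² = (-8 + 0)² = (-8)² = 64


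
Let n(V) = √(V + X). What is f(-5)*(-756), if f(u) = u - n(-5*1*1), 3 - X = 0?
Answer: 3780 + 756*I*√2 ≈ 3780.0 + 1069.1*I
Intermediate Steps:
X = 3 (X = 3 - 1*0 = 3 + 0 = 3)
n(V) = √(3 + V) (n(V) = √(V + 3) = √(3 + V))
f(u) = u - I*√2 (f(u) = u - √(3 - 5*1*1) = u - √(3 - 5*1) = u - √(3 - 5) = u - √(-2) = u - I*√2)
f(-5)*(-756) = (-5 - I*√2)*(-756) = 3780 + 756*I*√2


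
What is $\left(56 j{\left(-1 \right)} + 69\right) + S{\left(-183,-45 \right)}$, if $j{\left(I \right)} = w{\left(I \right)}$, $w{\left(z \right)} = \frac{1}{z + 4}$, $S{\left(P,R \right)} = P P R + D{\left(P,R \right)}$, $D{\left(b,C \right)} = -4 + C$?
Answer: $- \frac{4520899}{3} \approx -1.507 \cdot 10^{6}$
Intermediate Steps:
$S{\left(P,R \right)} = -4 + R + R P^{2}$ ($S{\left(P,R \right)} = P P R + \left(-4 + R\right) = P^{2} R + \left(-4 + R\right) = R P^{2} + \left(-4 + R\right) = -4 + R + R P^{2}$)
$w{\left(z \right)} = \frac{1}{4 + z}$
$j{\left(I \right)} = \frac{1}{4 + I}$
$\left(56 j{\left(-1 \right)} + 69\right) + S{\left(-183,-45 \right)} = \left(\frac{56}{4 - 1} + 69\right) - \left(49 + 1507005\right) = \left(\frac{56}{3} + 69\right) - 1507054 = \frac{263}{3} - 1507054 = - \frac{4520899}{3}$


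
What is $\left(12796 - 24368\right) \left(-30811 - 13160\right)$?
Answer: $508832412$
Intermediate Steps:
$\left(12796 - 24368\right) \left(-30811 - 13160\right) = \left(-11572\right) \left(-43971\right) = 508832412$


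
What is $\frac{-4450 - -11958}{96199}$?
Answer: $\frac{7508}{96199} \approx 0.078047$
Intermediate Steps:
$\frac{-4450 - -11958}{96199} = \left(-4450 + 11958\right) \frac{1}{96199} = 7508 \cdot \frac{1}{96199} = \frac{7508}{96199}$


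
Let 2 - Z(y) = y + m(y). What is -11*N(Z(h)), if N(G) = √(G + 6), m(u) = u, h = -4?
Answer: -44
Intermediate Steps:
Z(y) = 2 - 2*y (Z(y) = 2 - (y + y) = 2 - 2*y)
N(G) = √(6 + G)
-11*N(Z(h)) = -11*√(6 + (2 - 2*(-4))) = -11*√(6 + (2 + 8)) = -11*√(6 + 10) = -11*√16 = -11*4 = -44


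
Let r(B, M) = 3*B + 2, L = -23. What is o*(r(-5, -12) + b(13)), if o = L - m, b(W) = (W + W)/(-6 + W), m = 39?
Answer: 4030/7 ≈ 575.71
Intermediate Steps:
r(B, M) = 2 + 3*B
b(W) = 2*W/(-6 + W) (b(W) = (2*W)/(-6 + W) = 2*W/(-6 + W))
o = -62 (o = -23 - 1*39 = -23 - 39 = -62)
o*(r(-5, -12) + b(13)) = -62*((2 + 3*(-5)) + 2*13/(-6 + 13)) = -62*((2 - 15) + 2*13/7) = -62*(-13 + 2*13*(⅐)) = -62*(-13 + 26/7) = -62*(-65/7) = 4030/7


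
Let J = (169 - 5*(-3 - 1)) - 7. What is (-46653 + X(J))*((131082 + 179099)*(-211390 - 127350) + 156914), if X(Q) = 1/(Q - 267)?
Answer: 416657916378933156/85 ≈ 4.9019e+15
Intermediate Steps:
J = 182 (J = (169 - 5*(-4)) - 7 = (169 + 20) - 7 = 189 - 7 = 182)
X(Q) = 1/(-267 + Q)
(-46653 + X(J))*((131082 + 179099)*(-211390 - 127350) + 156914) = (-46653 + 1/(-267 + 182))*((131082 + 179099)*(-211390 - 127350) + 156914) = (-46653 + 1/(-85))*(310181*(-338740) + 156914) = (-46653 - 1/85)*(-105070711940 + 156914) = -3965506/85*(-105070555026) = 416657916378933156/85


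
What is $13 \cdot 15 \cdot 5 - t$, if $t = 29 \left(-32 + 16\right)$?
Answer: $1439$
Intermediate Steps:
$t = -464$ ($t = 29 \left(-16\right) = -464$)
$13 \cdot 15 \cdot 5 - t = 13 \cdot 15 \cdot 5 - -464 = 195 \cdot 5 + 464 = 975 + 464 = 1439$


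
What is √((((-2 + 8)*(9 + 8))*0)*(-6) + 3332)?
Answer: 14*√17 ≈ 57.724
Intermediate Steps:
√((((-2 + 8)*(9 + 8))*0)*(-6) + 3332) = √(((6*17)*0)*(-6) + 3332) = √((102*0)*(-6) + 3332) = √(0*(-6) + 3332) = √(0 + 3332) = √3332 = 14*√17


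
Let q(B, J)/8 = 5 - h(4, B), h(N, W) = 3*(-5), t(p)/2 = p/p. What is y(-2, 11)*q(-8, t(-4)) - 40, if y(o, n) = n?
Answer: 1720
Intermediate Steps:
t(p) = 2 (t(p) = 2*(p/p) = 2*1 = 2)
h(N, W) = -15
q(B, J) = 160 (q(B, J) = 8*(5 - 1*(-15)) = 8*(5 + 15) = 8*20 = 160)
y(-2, 11)*q(-8, t(-4)) - 40 = 11*160 - 40 = 1760 - 40 = 1720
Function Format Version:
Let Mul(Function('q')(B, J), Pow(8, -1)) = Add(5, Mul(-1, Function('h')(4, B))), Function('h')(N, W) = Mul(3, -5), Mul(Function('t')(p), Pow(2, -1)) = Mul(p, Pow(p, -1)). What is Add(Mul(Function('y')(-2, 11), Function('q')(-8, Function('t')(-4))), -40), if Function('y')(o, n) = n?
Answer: 1720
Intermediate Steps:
Function('t')(p) = 2 (Function('t')(p) = Mul(2, Mul(p, Pow(p, -1))) = Mul(2, 1) = 2)
Function('h')(N, W) = -15
Function('q')(B, J) = 160 (Function('q')(B, J) = Mul(8, Add(5, Mul(-1, -15))) = Mul(8, Add(5, 15)) = Mul(8, 20) = 160)
Add(Mul(Function('y')(-2, 11), Function('q')(-8, Function('t')(-4))), -40) = Add(Mul(11, 160), -40) = Add(1760, -40) = 1720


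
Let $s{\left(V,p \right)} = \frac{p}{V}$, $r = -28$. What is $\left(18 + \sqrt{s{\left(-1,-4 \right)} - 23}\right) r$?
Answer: $-504 - 28 i \sqrt{19} \approx -504.0 - 122.05 i$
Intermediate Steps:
$\left(18 + \sqrt{s{\left(-1,-4 \right)} - 23}\right) r = \left(18 + \sqrt{- \frac{4}{-1} - 23}\right) \left(-28\right) = \left(18 + \sqrt{\left(-4\right) \left(-1\right) - 23}\right) \left(-28\right) = \left(18 + \sqrt{4 - 23}\right) \left(-28\right) = \left(18 + \sqrt{-19}\right) \left(-28\right) = \left(18 + i \sqrt{19}\right) \left(-28\right) = -504 - 28 i \sqrt{19}$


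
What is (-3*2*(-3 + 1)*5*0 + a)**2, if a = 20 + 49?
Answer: 4761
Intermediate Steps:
a = 69
(-3*2*(-3 + 1)*5*0 + a)**2 = (-3*2*(-3 + 1)*5*0 + 69)**2 = (-3*2*(-2)*5*0 + 69)**2 = (-(-12)*5*0 + 69)**2 = (-3*(-20)*0 + 69)**2 = (60*0 + 69)**2 = (0 + 69)**2 = 69**2 = 4761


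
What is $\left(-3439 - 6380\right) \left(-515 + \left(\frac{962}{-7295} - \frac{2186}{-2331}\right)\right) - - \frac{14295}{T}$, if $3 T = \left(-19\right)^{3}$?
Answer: $\frac{65430411917233438}{12959428895} \approx 5.0489 \cdot 10^{6}$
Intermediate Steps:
$T = - \frac{6859}{3}$ ($T = \frac{\left(-19\right)^{3}}{3} = \frac{1}{3} \left(-6859\right) = - \frac{6859}{3} \approx -2286.3$)
$\left(-3439 - 6380\right) \left(-515 + \left(\frac{962}{-7295} - \frac{2186}{-2331}\right)\right) - - \frac{14295}{T} = \left(-3439 - 6380\right) \left(-515 + \left(\frac{962}{-7295} - \frac{2186}{-2331}\right)\right) - - \frac{14295}{- \frac{6859}{3}} = - 9819 \left(-515 + \left(962 \left(- \frac{1}{7295}\right) - - \frac{2186}{2331}\right)\right) - \left(-14295\right) \left(- \frac{3}{6859}\right) = - 9819 \left(-515 + \left(- \frac{962}{7295} + \frac{2186}{2331}\right)\right) - \frac{42885}{6859} = - 9819 \left(-515 + \frac{13704448}{17004645}\right) - \frac{42885}{6859} = \left(-9819\right) \left(- \frac{8743687727}{17004645}\right) - \frac{42885}{6859} = \frac{9539363310157}{1889405} - \frac{42885}{6859} = \frac{65430411917233438}{12959428895}$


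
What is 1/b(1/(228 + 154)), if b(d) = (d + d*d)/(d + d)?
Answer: 764/383 ≈ 1.9948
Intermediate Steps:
b(d) = (d + d**2)/(2*d) (b(d) = (d + d**2)/((2*d)) = (d + d**2)*(1/(2*d)) = (d + d**2)/(2*d))
1/b(1/(228 + 154)) = 1/(1/2 + 1/(2*(228 + 154))) = 1/(1/2 + (1/2)/382) = 1/(1/2 + (1/2)*(1/382)) = 1/(1/2 + 1/764) = 1/(383/764) = 764/383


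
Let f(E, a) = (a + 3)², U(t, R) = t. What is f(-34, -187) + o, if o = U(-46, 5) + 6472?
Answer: 40282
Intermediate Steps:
f(E, a) = (3 + a)²
o = 6426 (o = -46 + 6472 = 6426)
f(-34, -187) + o = (3 - 187)² + 6426 = (-184)² + 6426 = 33856 + 6426 = 40282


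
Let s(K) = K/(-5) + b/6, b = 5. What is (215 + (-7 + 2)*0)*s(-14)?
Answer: 4687/6 ≈ 781.17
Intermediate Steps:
s(K) = ⅚ - K/5 (s(K) = K/(-5) + 5/6 = K*(-⅕) + 5*(⅙) = -K/5 + ⅚ = ⅚ - K/5)
(215 + (-7 + 2)*0)*s(-14) = (215 + (-7 + 2)*0)*(⅚ - ⅕*(-14)) = (215 - 5*0)*(⅚ + 14/5) = (215 + 0)*(109/30) = 215*(109/30) = 4687/6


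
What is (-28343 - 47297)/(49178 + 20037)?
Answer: -15128/13843 ≈ -1.0928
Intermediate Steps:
(-28343 - 47297)/(49178 + 20037) = -75640/69215 = -75640*1/69215 = -15128/13843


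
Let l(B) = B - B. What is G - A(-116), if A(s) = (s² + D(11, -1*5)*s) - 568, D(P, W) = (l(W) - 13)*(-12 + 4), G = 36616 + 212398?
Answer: 248190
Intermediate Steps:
l(B) = 0
G = 249014
D(P, W) = 104 (D(P, W) = (0 - 13)*(-12 + 4) = -13*(-8) = 104)
A(s) = -568 + s² + 104*s (A(s) = (s² + 104*s) - 568 = -568 + s² + 104*s)
G - A(-116) = 249014 - (-568 + (-116)² + 104*(-116)) = 249014 - (-568 + 13456 - 12064) = 249014 - 1*824 = 249014 - 824 = 248190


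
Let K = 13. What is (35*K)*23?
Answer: 10465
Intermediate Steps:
(35*K)*23 = (35*13)*23 = 455*23 = 10465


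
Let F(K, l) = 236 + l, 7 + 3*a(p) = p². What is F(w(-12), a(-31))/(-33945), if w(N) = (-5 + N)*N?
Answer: -554/33945 ≈ -0.016321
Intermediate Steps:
a(p) = -7/3 + p²/3
w(N) = N*(-5 + N)
F(w(-12), a(-31))/(-33945) = (236 + (-7/3 + (⅓)*(-31)²))/(-33945) = (236 + (-7/3 + (⅓)*961))*(-1/33945) = (236 + (-7/3 + 961/3))*(-1/33945) = (236 + 318)*(-1/33945) = 554*(-1/33945) = -554/33945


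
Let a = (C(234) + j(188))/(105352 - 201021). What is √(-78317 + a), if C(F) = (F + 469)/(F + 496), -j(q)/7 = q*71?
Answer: I*√381978409728028307810/69838370 ≈ 279.85*I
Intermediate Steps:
j(q) = -497*q (j(q) = -7*q*71 = -497*q)
C(F) = (469 + F)/(496 + F)
a = 68207577/69838370 (a = ((469 + 234)/(496 + 234) - 497*188)/(105352 - 201021) = (703/730 - 93436)/(-95669) = ((1/730)*703 - 93436)*(-1/95669) = (703/730 - 93436)*(-1/95669) = -68207577/730*(-1/95669) = 68207577/69838370 ≈ 0.97665)
√(-78317 + a) = √(-78317 + 68207577/69838370) = √(-5469463415713/69838370) = I*√381978409728028307810/69838370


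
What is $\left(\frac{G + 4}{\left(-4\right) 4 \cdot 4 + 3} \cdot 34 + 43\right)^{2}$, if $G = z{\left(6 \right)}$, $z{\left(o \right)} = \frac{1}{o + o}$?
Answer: $\frac{222159025}{133956} \approx 1658.4$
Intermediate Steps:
$z{\left(o \right)} = \frac{1}{2 o}$
$G = \frac{1}{12}$ ($G = \frac{1}{2 \cdot 6} = \frac{1}{2} \cdot \frac{1}{6} = \frac{1}{12} \approx 0.083333$)
$\left(\frac{G + 4}{\left(-4\right) 4 \cdot 4 + 3} \cdot 34 + 43\right)^{2} = \left(\frac{\frac{1}{12} + 4}{\left(-4\right) 4 \cdot 4 + 3} \cdot 34 + 43\right)^{2} = \left(\frac{49}{12 \left(\left(-16\right) 4 + 3\right)} 34 + 43\right)^{2} = \left(\frac{49}{12 \left(-64 + 3\right)} 34 + 43\right)^{2} = \left(\frac{49}{12 \left(-61\right)} 34 + 43\right)^{2} = \left(\frac{49}{12} \left(- \frac{1}{61}\right) 34 + 43\right)^{2} = \left(\left(- \frac{49}{732}\right) 34 + 43\right)^{2} = \left(- \frac{833}{366} + 43\right)^{2} = \left(\frac{14905}{366}\right)^{2} = \frac{222159025}{133956}$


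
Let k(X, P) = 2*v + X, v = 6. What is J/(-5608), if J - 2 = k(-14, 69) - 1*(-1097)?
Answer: -1097/5608 ≈ -0.19561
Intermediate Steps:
k(X, P) = 12 + X (k(X, P) = 2*6 + X = 12 + X)
J = 1097 (J = 2 + ((12 - 14) - 1*(-1097)) = 2 + (-2 + 1097) = 2 + 1095 = 1097)
J/(-5608) = 1097/(-5608) = 1097*(-1/5608) = -1097/5608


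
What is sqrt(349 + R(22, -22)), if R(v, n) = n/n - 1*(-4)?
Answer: sqrt(354) ≈ 18.815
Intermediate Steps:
R(v, n) = 5 (R(v, n) = 1 + 4 = 5)
sqrt(349 + R(22, -22)) = sqrt(349 + 5) = sqrt(354)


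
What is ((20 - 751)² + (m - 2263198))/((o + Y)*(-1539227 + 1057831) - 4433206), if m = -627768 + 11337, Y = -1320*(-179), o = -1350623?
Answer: -1172634/268217914811 ≈ -4.3719e-6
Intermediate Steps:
Y = 236280
m = -616431
((20 - 751)² + (m - 2263198))/((o + Y)*(-1539227 + 1057831) - 4433206) = ((20 - 751)² + (-616431 - 2263198))/((-1350623 + 236280)*(-1539227 + 1057831) - 4433206) = ((-731)² - 2879629)/(-1114343*(-481396) - 4433206) = (534361 - 2879629)/(536440262828 - 4433206) = -2345268/536435829622 = -2345268*1/536435829622 = -1172634/268217914811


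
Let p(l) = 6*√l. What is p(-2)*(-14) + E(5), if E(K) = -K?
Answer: -5 - 84*I*√2 ≈ -5.0 - 118.79*I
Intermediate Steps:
p(-2)*(-14) + E(5) = (6*√(-2))*(-14) - 1*5 = (6*(I*√2))*(-14) - 5 = (6*I*√2)*(-14) - 5 = -84*I*√2 - 5 = -5 - 84*I*√2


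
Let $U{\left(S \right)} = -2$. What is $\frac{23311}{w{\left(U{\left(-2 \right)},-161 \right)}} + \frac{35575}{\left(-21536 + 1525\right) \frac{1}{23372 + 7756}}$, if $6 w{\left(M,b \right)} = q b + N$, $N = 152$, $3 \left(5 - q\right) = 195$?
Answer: $- \frac{5431399982337}{98173966} \approx -55324.0$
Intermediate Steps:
$q = -60$ ($q = 5 - 65 = -60$)
$w{\left(M,b \right)} = \frac{76}{3} - 10 b$ ($w{\left(M,b \right)} = \frac{- 60 b + 152}{6} = \frac{152 - 60 b}{6} = \frac{76}{3} - 10 b$)
$\frac{23311}{w{\left(U{\left(-2 \right)},-161 \right)}} + \frac{35575}{\left(-21536 + 1525\right) \frac{1}{23372 + 7756}} = \frac{23311}{\frac{76}{3} - -1610} + \frac{35575}{\left(-21536 + 1525\right) \frac{1}{23372 + 7756}} = \frac{23311}{\frac{76}{3} + 1610} + \frac{35575}{\left(-20011\right) \frac{1}{31128}} = \frac{23311}{\frac{4906}{3}} + \frac{35575}{\left(-20011\right) \frac{1}{31128}} = 23311 \cdot \frac{3}{4906} + \frac{35575}{- \frac{20011}{31128}} = \frac{69933}{4906} + 35575 \left(- \frac{31128}{20011}\right) = \frac{69933}{4906} - \frac{1107378600}{20011} = - \frac{5431399982337}{98173966}$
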